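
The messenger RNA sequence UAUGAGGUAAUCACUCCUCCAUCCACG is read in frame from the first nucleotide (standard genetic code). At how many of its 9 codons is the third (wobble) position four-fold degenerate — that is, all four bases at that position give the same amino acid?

Codon 1 UAU (Tyr): third position 2-fold.
Codon 2 GAG (Glu): third position 2-fold.
Codon 3 GUA (Val): third position 4-fold.
Codon 4 AUC (Ile): third position 3-fold.
Codon 5 ACU (Thr): third position 4-fold.
Codon 6 CCU (Pro): third position 4-fold.
Codon 7 CCA (Pro): third position 4-fold.
Codon 8 UCC (Ser): third position 4-fold.
Codon 9 ACG (Thr): third position 4-fold.
Four-fold degenerate third positions: 6.

6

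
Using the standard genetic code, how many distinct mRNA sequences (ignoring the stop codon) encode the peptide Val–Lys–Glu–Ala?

64

Val: 4 codons.
Lys: 2 codons.
Glu: 2 codons.
Ala: 4 codons.
4 × 2 × 2 × 4 = 64.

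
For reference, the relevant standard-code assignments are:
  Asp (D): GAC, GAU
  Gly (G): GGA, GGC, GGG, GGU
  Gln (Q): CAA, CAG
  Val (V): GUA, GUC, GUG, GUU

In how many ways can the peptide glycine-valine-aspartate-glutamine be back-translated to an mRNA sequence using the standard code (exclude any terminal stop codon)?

Gly: 4 codons.
Val: 4 codons.
Asp: 2 codons.
Gln: 2 codons.
4 × 4 × 2 × 2 = 64.

64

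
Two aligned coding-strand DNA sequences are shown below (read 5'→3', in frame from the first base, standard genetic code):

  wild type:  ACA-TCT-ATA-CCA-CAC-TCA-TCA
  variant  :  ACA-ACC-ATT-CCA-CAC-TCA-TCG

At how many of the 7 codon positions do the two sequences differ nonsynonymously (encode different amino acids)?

1

Codon 1: ACA Thr / ACA Thr — identical.
Codon 2: TCT Ser / ACC Thr — nonsynonymous.
Codon 3: ATA Ile / ATT Ile — synonymous.
Codon 4: CCA Pro / CCA Pro — identical.
Codon 5: CAC His / CAC His — identical.
Codon 6: TCA Ser / TCA Ser — identical.
Codon 7: TCA Ser / TCG Ser — synonymous.
Nonsynonymous differences: 1.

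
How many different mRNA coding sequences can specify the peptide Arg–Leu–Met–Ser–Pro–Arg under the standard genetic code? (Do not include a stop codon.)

5184

Arg: 6 codons.
Leu: 6 codons.
Met: 1 codon.
Ser: 6 codons.
Pro: 4 codons.
Arg: 6 codons.
6 × 6 × 1 × 6 × 4 × 6 = 5184.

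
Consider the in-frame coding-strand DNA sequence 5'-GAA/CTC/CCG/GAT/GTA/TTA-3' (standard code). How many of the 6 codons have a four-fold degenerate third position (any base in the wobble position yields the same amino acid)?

3

Codon 1 GAA (Glu): third position 2-fold.
Codon 2 CTC (Leu): third position 4-fold.
Codon 3 CCG (Pro): third position 4-fold.
Codon 4 GAT (Asp): third position 2-fold.
Codon 5 GTA (Val): third position 4-fold.
Codon 6 TTA (Leu): third position 2-fold.
Four-fold degenerate third positions: 3.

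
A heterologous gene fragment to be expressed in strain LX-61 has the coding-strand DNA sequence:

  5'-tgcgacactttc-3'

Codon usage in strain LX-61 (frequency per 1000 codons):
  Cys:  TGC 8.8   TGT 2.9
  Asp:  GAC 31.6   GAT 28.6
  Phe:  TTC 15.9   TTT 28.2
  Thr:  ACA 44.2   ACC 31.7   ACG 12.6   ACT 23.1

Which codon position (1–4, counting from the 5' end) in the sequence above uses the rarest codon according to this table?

Codon 1 TGC (Cys): 8.8 per 1000.
Codon 2 GAC (Asp): 31.6 per 1000.
Codon 3 ACT (Thr): 23.1 per 1000.
Codon 4 TTC (Phe): 15.9 per 1000.
Lowest frequency is 8.8 at codon 1.

1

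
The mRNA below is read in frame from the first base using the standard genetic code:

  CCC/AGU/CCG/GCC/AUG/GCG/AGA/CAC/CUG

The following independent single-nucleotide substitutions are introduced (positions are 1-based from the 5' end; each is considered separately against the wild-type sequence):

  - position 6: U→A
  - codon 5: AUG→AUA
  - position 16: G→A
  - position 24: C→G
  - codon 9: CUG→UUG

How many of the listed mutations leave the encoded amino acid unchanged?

Codon 2: AGU (Ser) → AGA (Arg) — missense.
Codon 5: AUG (Met) → AUA (Ile) — missense.
Codon 6: GCG (Ala) → ACG (Thr) — missense.
Codon 8: CAC (His) → CAG (Gln) — missense.
Codon 9: CUG (Leu) → UUG (Leu) — synonymous.
Synonymous: 1 of 5.

1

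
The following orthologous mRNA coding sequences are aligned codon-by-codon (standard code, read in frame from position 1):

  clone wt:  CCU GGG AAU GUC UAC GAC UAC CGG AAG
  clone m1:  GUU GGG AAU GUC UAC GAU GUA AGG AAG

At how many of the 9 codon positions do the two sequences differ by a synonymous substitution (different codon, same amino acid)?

Codon 1: CCU Pro / GUU Val — nonsynonymous.
Codon 2: GGG Gly / GGG Gly — identical.
Codon 3: AAU Asn / AAU Asn — identical.
Codon 4: GUC Val / GUC Val — identical.
Codon 5: UAC Tyr / UAC Tyr — identical.
Codon 6: GAC Asp / GAU Asp — synonymous.
Codon 7: UAC Tyr / GUA Val — nonsynonymous.
Codon 8: CGG Arg / AGG Arg — synonymous.
Codon 9: AAG Lys / AAG Lys — identical.
Synonymous differences: 2.

2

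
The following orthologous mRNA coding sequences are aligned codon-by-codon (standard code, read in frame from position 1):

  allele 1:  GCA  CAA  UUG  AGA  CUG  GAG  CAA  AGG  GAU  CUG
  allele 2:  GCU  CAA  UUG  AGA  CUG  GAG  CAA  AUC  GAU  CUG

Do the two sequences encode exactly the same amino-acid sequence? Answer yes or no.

Codon 1: GCA Ala / GCU Ala — synonymous.
Codon 2: CAA Gln / CAA Gln — identical.
Codon 3: UUG Leu / UUG Leu — identical.
Codon 4: AGA Arg / AGA Arg — identical.
Codon 5: CUG Leu / CUG Leu — identical.
Codon 6: GAG Glu / GAG Glu — identical.
Codon 7: CAA Gln / CAA Gln — identical.
Codon 8: AGG Arg / AUC Ile — nonsynonymous.
Codon 9: GAU Asp / GAU Asp — identical.
Codon 10: CUG Leu / CUG Leu — identical.
Nonsynonymous differences: 1 → different protein.

no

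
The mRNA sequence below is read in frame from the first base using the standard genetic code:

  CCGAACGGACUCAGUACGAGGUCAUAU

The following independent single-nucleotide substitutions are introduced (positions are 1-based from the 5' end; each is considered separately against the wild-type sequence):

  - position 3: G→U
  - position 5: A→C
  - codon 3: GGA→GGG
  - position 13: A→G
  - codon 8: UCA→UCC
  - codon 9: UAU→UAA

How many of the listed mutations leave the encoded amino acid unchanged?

Codon 1: CCG (Pro) → CCU (Pro) — synonymous.
Codon 2: AAC (Asn) → ACC (Thr) — missense.
Codon 3: GGA (Gly) → GGG (Gly) — synonymous.
Codon 5: AGU (Ser) → GGU (Gly) — missense.
Codon 8: UCA (Ser) → UCC (Ser) — synonymous.
Codon 9: UAU (Tyr) → UAA (Stop) — nonsense.
Synonymous: 3 of 6.

3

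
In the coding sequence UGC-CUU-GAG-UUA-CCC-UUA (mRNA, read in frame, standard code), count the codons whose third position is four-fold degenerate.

2

Codon 1 UGC (Cys): third position 2-fold.
Codon 2 CUU (Leu): third position 4-fold.
Codon 3 GAG (Glu): third position 2-fold.
Codon 4 UUA (Leu): third position 2-fold.
Codon 5 CCC (Pro): third position 4-fold.
Codon 6 UUA (Leu): third position 2-fold.
Four-fold degenerate third positions: 2.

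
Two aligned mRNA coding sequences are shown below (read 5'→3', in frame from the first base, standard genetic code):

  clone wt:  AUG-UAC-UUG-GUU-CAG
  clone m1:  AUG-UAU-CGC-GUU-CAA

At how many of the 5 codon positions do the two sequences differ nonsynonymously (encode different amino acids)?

1

Codon 1: AUG Met / AUG Met — identical.
Codon 2: UAC Tyr / UAU Tyr — synonymous.
Codon 3: UUG Leu / CGC Arg — nonsynonymous.
Codon 4: GUU Val / GUU Val — identical.
Codon 5: CAG Gln / CAA Gln — synonymous.
Nonsynonymous differences: 1.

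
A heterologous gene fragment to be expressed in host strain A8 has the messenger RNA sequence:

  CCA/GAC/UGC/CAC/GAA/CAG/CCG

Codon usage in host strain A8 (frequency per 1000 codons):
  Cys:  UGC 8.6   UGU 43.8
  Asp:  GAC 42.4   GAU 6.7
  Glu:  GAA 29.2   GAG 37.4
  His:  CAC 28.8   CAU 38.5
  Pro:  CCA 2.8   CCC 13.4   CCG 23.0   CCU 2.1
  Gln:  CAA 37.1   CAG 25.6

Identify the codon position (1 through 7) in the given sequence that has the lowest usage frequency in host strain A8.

Codon 1 CCA (Pro): 2.8 per 1000.
Codon 2 GAC (Asp): 42.4 per 1000.
Codon 3 UGC (Cys): 8.6 per 1000.
Codon 4 CAC (His): 28.8 per 1000.
Codon 5 GAA (Glu): 29.2 per 1000.
Codon 6 CAG (Gln): 25.6 per 1000.
Codon 7 CCG (Pro): 23.0 per 1000.
Lowest frequency is 2.8 at codon 1.

1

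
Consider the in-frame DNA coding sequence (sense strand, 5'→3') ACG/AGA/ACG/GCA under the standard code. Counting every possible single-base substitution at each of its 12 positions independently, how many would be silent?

11

Codon 1 (ACG, Thr): 3 synonymous substitutions.
Codon 2 (AGA, Arg): 2 synonymous substitutions.
Codon 3 (ACG, Thr): 3 synonymous substitutions.
Codon 4 (GCA, Ala): 3 synonymous substitutions.
Total: 3 + 2 + 3 + 3 = 11.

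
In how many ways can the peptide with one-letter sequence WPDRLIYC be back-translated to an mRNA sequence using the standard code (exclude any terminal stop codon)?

Trp: 1 codon.
Pro: 4 codons.
Asp: 2 codons.
Arg: 6 codons.
Leu: 6 codons.
Ile: 3 codons.
Tyr: 2 codons.
Cys: 2 codons.
1 × 4 × 2 × 6 × 6 × 3 × 2 × 2 = 3456.

3456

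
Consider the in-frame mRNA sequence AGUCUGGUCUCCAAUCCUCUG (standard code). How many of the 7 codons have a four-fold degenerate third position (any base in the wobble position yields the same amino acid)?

Codon 1 AGU (Ser): third position 2-fold.
Codon 2 CUG (Leu): third position 4-fold.
Codon 3 GUC (Val): third position 4-fold.
Codon 4 UCC (Ser): third position 4-fold.
Codon 5 AAU (Asn): third position 2-fold.
Codon 6 CCU (Pro): third position 4-fold.
Codon 7 CUG (Leu): third position 4-fold.
Four-fold degenerate third positions: 5.

5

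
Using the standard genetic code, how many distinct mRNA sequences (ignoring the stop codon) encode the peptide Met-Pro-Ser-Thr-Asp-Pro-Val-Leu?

Met: 1 codon.
Pro: 4 codons.
Ser: 6 codons.
Thr: 4 codons.
Asp: 2 codons.
Pro: 4 codons.
Val: 4 codons.
Leu: 6 codons.
1 × 4 × 6 × 4 × 2 × 4 × 4 × 6 = 18432.

18432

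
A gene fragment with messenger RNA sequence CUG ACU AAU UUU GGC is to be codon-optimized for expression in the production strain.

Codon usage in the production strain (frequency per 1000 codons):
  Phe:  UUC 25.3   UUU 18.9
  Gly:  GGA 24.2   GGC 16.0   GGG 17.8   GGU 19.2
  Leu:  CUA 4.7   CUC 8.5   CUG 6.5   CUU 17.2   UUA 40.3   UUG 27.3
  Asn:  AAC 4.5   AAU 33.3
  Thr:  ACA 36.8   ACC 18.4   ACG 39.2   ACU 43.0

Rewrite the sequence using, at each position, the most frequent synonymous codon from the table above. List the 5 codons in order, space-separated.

UUA ACU AAU UUC GGA

Codon 1 (Leu): best is UUA at 40.3.
Codon 2 (Thr): best is ACU at 43.0.
Codon 3 (Asn): best is AAU at 33.3.
Codon 4 (Phe): best is UUC at 25.3.
Codon 5 (Gly): best is GGA at 24.2.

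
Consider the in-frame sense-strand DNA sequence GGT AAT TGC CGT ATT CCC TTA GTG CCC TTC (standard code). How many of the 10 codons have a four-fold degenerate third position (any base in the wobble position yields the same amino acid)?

5

Codon 1 GGT (Gly): third position 4-fold.
Codon 2 AAT (Asn): third position 2-fold.
Codon 3 TGC (Cys): third position 2-fold.
Codon 4 CGT (Arg): third position 4-fold.
Codon 5 ATT (Ile): third position 3-fold.
Codon 6 CCC (Pro): third position 4-fold.
Codon 7 TTA (Leu): third position 2-fold.
Codon 8 GTG (Val): third position 4-fold.
Codon 9 CCC (Pro): third position 4-fold.
Codon 10 TTC (Phe): third position 2-fold.
Four-fold degenerate third positions: 5.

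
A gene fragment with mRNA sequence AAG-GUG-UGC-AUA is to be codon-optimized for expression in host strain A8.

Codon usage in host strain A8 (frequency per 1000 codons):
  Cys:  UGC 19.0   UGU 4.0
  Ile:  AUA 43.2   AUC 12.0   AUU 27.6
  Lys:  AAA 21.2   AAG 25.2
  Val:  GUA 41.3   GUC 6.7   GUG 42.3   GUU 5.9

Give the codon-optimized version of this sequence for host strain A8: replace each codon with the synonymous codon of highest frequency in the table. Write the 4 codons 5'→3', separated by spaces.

Codon 1 (Lys): best is AAG at 25.2.
Codon 2 (Val): best is GUG at 42.3.
Codon 3 (Cys): best is UGC at 19.0.
Codon 4 (Ile): best is AUA at 43.2.

AAG GUG UGC AUA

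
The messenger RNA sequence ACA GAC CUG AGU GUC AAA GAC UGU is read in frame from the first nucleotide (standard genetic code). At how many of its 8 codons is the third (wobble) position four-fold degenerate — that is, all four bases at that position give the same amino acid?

Codon 1 ACA (Thr): third position 4-fold.
Codon 2 GAC (Asp): third position 2-fold.
Codon 3 CUG (Leu): third position 4-fold.
Codon 4 AGU (Ser): third position 2-fold.
Codon 5 GUC (Val): third position 4-fold.
Codon 6 AAA (Lys): third position 2-fold.
Codon 7 GAC (Asp): third position 2-fold.
Codon 8 UGU (Cys): third position 2-fold.
Four-fold degenerate third positions: 3.

3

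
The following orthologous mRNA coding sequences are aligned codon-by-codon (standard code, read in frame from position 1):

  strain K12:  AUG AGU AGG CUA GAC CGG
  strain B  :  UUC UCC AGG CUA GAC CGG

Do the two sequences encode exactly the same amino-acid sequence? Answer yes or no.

Codon 1: AUG Met / UUC Phe — nonsynonymous.
Codon 2: AGU Ser / UCC Ser — synonymous.
Codon 3: AGG Arg / AGG Arg — identical.
Codon 4: CUA Leu / CUA Leu — identical.
Codon 5: GAC Asp / GAC Asp — identical.
Codon 6: CGG Arg / CGG Arg — identical.
Nonsynonymous differences: 1 → different protein.

no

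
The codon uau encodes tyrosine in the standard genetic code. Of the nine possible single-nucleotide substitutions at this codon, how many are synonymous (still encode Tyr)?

Position 1: none → 0 synonymous.
Position 2: none → 0 synonymous.
Position 3: UAC → 1 synonymous.
Total: 0 + 0 + 1 = 1.

1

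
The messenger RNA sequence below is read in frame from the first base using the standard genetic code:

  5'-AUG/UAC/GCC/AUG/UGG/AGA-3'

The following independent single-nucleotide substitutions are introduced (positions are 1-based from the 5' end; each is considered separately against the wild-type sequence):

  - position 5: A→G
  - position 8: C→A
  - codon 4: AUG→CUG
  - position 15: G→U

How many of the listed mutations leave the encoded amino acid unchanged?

0

Codon 2: UAC (Tyr) → UGC (Cys) — missense.
Codon 3: GCC (Ala) → GAC (Asp) — missense.
Codon 4: AUG (Met) → CUG (Leu) — missense.
Codon 5: UGG (Trp) → UGU (Cys) — missense.
Synonymous: 0 of 4.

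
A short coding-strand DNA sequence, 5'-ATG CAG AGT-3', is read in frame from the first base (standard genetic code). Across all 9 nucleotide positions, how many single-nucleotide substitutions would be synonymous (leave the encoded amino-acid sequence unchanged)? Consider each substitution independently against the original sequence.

2

Codon 1 (ATG, Met): 0 synonymous substitutions.
Codon 2 (CAG, Gln): 1 synonymous substitution.
Codon 3 (AGT, Ser): 1 synonymous substitution.
Total: 0 + 1 + 1 = 2.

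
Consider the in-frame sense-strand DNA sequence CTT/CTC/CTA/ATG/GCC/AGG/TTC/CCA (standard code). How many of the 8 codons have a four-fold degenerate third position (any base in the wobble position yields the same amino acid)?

Codon 1 CTT (Leu): third position 4-fold.
Codon 2 CTC (Leu): third position 4-fold.
Codon 3 CTA (Leu): third position 4-fold.
Codon 4 ATG (Met): third position 1-fold.
Codon 5 GCC (Ala): third position 4-fold.
Codon 6 AGG (Arg): third position 2-fold.
Codon 7 TTC (Phe): third position 2-fold.
Codon 8 CCA (Pro): third position 4-fold.
Four-fold degenerate third positions: 5.

5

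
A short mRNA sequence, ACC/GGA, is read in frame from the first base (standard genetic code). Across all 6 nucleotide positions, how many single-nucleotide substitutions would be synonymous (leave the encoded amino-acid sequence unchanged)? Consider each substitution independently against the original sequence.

6

Codon 1 (ACC, Thr): 3 synonymous substitutions.
Codon 2 (GGA, Gly): 3 synonymous substitutions.
Total: 3 + 3 = 6.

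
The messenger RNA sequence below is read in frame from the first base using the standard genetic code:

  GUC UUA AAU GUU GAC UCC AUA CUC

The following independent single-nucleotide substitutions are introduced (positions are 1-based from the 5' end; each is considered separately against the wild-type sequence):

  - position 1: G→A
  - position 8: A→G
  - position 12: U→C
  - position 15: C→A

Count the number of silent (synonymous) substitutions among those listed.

1

Codon 1: GUC (Val) → AUC (Ile) — missense.
Codon 3: AAU (Asn) → AGU (Ser) — missense.
Codon 4: GUU (Val) → GUC (Val) — synonymous.
Codon 5: GAC (Asp) → GAA (Glu) — missense.
Synonymous: 1 of 4.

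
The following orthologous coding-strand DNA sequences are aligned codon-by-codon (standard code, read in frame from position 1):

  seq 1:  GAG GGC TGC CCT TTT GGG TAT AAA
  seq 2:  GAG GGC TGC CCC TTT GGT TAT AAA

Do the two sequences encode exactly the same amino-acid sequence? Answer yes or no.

yes

Codon 1: GAG Glu / GAG Glu — identical.
Codon 2: GGC Gly / GGC Gly — identical.
Codon 3: TGC Cys / TGC Cys — identical.
Codon 4: CCT Pro / CCC Pro — synonymous.
Codon 5: TTT Phe / TTT Phe — identical.
Codon 6: GGG Gly / GGT Gly — synonymous.
Codon 7: TAT Tyr / TAT Tyr — identical.
Codon 8: AAA Lys / AAA Lys — identical.
Nonsynonymous differences: 0 → same protein.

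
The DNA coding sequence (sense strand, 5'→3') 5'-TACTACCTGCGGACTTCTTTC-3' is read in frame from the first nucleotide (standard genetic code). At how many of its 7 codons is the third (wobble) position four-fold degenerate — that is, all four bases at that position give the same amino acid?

Codon 1 TAC (Tyr): third position 2-fold.
Codon 2 TAC (Tyr): third position 2-fold.
Codon 3 CTG (Leu): third position 4-fold.
Codon 4 CGG (Arg): third position 4-fold.
Codon 5 ACT (Thr): third position 4-fold.
Codon 6 TCT (Ser): third position 4-fold.
Codon 7 TTC (Phe): third position 2-fold.
Four-fold degenerate third positions: 4.

4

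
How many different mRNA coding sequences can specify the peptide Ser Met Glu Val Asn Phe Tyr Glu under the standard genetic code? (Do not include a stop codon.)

768

Ser: 6 codons.
Met: 1 codon.
Glu: 2 codons.
Val: 4 codons.
Asn: 2 codons.
Phe: 2 codons.
Tyr: 2 codons.
Glu: 2 codons.
6 × 1 × 2 × 4 × 2 × 2 × 2 × 2 = 768.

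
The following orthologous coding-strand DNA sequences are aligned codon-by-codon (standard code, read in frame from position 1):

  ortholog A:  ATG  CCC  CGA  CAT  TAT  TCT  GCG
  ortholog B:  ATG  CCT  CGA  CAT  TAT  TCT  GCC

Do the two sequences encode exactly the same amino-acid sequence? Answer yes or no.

yes

Codon 1: ATG Met / ATG Met — identical.
Codon 2: CCC Pro / CCT Pro — synonymous.
Codon 3: CGA Arg / CGA Arg — identical.
Codon 4: CAT His / CAT His — identical.
Codon 5: TAT Tyr / TAT Tyr — identical.
Codon 6: TCT Ser / TCT Ser — identical.
Codon 7: GCG Ala / GCC Ala — synonymous.
Nonsynonymous differences: 0 → same protein.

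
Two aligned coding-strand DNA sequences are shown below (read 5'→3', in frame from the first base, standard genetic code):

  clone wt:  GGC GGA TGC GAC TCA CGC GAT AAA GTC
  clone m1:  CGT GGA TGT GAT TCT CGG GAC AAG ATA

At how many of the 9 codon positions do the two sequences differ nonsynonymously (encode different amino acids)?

Codon 1: GGC Gly / CGT Arg — nonsynonymous.
Codon 2: GGA Gly / GGA Gly — identical.
Codon 3: TGC Cys / TGT Cys — synonymous.
Codon 4: GAC Asp / GAT Asp — synonymous.
Codon 5: TCA Ser / TCT Ser — synonymous.
Codon 6: CGC Arg / CGG Arg — synonymous.
Codon 7: GAT Asp / GAC Asp — synonymous.
Codon 8: AAA Lys / AAG Lys — synonymous.
Codon 9: GTC Val / ATA Ile — nonsynonymous.
Nonsynonymous differences: 2.

2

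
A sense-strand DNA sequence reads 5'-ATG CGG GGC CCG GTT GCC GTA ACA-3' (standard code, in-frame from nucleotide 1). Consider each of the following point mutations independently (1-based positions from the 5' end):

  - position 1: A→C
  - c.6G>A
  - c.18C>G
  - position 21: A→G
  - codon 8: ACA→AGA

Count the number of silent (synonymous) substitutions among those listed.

3

Codon 1: ATG (Met) → CTG (Leu) — missense.
Codon 2: CGG (Arg) → CGA (Arg) — synonymous.
Codon 6: GCC (Ala) → GCG (Ala) — synonymous.
Codon 7: GTA (Val) → GTG (Val) — synonymous.
Codon 8: ACA (Thr) → AGA (Arg) — missense.
Synonymous: 3 of 5.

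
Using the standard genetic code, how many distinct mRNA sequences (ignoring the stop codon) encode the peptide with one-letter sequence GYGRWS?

1152

Gly: 4 codons.
Tyr: 2 codons.
Gly: 4 codons.
Arg: 6 codons.
Trp: 1 codon.
Ser: 6 codons.
4 × 2 × 4 × 6 × 1 × 6 = 1152.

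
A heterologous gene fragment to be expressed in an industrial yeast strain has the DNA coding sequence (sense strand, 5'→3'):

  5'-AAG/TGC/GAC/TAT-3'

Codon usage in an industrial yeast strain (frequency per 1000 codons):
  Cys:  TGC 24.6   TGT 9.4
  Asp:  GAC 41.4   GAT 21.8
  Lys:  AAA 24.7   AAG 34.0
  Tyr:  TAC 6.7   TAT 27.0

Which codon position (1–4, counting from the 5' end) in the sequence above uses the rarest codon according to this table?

2

Codon 1 AAG (Lys): 34.0 per 1000.
Codon 2 TGC (Cys): 24.6 per 1000.
Codon 3 GAC (Asp): 41.4 per 1000.
Codon 4 TAT (Tyr): 27.0 per 1000.
Lowest frequency is 24.6 at codon 2.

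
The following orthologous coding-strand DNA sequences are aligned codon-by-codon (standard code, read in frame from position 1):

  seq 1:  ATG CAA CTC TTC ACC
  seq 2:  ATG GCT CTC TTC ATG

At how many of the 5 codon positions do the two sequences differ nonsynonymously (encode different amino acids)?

Codon 1: ATG Met / ATG Met — identical.
Codon 2: CAA Gln / GCT Ala — nonsynonymous.
Codon 3: CTC Leu / CTC Leu — identical.
Codon 4: TTC Phe / TTC Phe — identical.
Codon 5: ACC Thr / ATG Met — nonsynonymous.
Nonsynonymous differences: 2.

2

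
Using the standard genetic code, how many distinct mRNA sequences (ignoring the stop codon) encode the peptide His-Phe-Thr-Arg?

96

His: 2 codons.
Phe: 2 codons.
Thr: 4 codons.
Arg: 6 codons.
2 × 2 × 4 × 6 = 96.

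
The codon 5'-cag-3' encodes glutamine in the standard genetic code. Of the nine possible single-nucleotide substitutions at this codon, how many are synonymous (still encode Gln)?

1

Position 1: none → 0 synonymous.
Position 2: none → 0 synonymous.
Position 3: CAA → 1 synonymous.
Total: 0 + 0 + 1 = 1.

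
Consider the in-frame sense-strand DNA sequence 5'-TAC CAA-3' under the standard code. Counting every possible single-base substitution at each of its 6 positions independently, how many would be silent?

2

Codon 1 (TAC, Tyr): 1 synonymous substitution.
Codon 2 (CAA, Gln): 1 synonymous substitution.
Total: 1 + 1 = 2.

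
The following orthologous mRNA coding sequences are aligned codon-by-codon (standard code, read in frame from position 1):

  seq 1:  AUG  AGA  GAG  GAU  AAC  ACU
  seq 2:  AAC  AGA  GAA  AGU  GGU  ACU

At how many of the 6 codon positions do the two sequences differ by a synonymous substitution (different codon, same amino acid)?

Codon 1: AUG Met / AAC Asn — nonsynonymous.
Codon 2: AGA Arg / AGA Arg — identical.
Codon 3: GAG Glu / GAA Glu — synonymous.
Codon 4: GAU Asp / AGU Ser — nonsynonymous.
Codon 5: AAC Asn / GGU Gly — nonsynonymous.
Codon 6: ACU Thr / ACU Thr — identical.
Synonymous differences: 1.

1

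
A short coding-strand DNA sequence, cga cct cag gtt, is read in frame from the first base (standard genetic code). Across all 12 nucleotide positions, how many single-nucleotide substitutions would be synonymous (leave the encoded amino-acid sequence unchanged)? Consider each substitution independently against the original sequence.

Codon 1 (CGA, Arg): 4 synonymous substitutions.
Codon 2 (CCT, Pro): 3 synonymous substitutions.
Codon 3 (CAG, Gln): 1 synonymous substitution.
Codon 4 (GTT, Val): 3 synonymous substitutions.
Total: 4 + 3 + 1 + 3 = 11.

11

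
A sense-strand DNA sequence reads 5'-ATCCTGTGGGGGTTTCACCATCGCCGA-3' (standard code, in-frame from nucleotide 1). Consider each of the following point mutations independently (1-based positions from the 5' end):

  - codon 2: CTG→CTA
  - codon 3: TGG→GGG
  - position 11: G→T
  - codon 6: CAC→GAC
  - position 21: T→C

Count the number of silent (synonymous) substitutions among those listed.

2

Codon 2: CTG (Leu) → CTA (Leu) — synonymous.
Codon 3: TGG (Trp) → GGG (Gly) — missense.
Codon 4: GGG (Gly) → GTG (Val) — missense.
Codon 6: CAC (His) → GAC (Asp) — missense.
Codon 7: CAT (His) → CAC (His) — synonymous.
Synonymous: 2 of 5.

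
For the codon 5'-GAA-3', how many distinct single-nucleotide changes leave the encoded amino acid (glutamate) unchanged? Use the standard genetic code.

Position 1: none → 0 synonymous.
Position 2: none → 0 synonymous.
Position 3: GAG → 1 synonymous.
Total: 0 + 0 + 1 = 1.

1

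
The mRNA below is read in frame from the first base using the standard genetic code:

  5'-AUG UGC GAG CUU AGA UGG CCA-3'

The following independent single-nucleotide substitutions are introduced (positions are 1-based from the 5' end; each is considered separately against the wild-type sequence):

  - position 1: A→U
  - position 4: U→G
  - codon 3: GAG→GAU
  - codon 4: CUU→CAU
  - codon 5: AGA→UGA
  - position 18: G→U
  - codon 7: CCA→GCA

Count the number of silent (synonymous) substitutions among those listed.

0

Codon 1: AUG (Met) → UUG (Leu) — missense.
Codon 2: UGC (Cys) → GGC (Gly) — missense.
Codon 3: GAG (Glu) → GAU (Asp) — missense.
Codon 4: CUU (Leu) → CAU (His) — missense.
Codon 5: AGA (Arg) → UGA (Stop) — nonsense.
Codon 6: UGG (Trp) → UGU (Cys) — missense.
Codon 7: CCA (Pro) → GCA (Ala) — missense.
Synonymous: 0 of 7.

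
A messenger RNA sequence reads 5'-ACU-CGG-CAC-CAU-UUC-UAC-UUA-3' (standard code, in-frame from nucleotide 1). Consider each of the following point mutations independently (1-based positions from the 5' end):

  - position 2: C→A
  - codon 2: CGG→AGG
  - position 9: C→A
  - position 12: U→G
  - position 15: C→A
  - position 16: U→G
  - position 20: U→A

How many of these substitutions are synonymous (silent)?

1

Codon 1: ACU (Thr) → AAU (Asn) — missense.
Codon 2: CGG (Arg) → AGG (Arg) — synonymous.
Codon 3: CAC (His) → CAA (Gln) — missense.
Codon 4: CAU (His) → CAG (Gln) — missense.
Codon 5: UUC (Phe) → UUA (Leu) — missense.
Codon 6: UAC (Tyr) → GAC (Asp) — missense.
Codon 7: UUA (Leu) → UAA (Stop) — nonsense.
Synonymous: 1 of 7.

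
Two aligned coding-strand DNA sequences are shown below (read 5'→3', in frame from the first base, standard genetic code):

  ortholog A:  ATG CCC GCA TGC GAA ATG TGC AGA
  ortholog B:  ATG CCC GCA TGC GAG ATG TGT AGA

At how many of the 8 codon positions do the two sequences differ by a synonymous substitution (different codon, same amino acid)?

Codon 1: ATG Met / ATG Met — identical.
Codon 2: CCC Pro / CCC Pro — identical.
Codon 3: GCA Ala / GCA Ala — identical.
Codon 4: TGC Cys / TGC Cys — identical.
Codon 5: GAA Glu / GAG Glu — synonymous.
Codon 6: ATG Met / ATG Met — identical.
Codon 7: TGC Cys / TGT Cys — synonymous.
Codon 8: AGA Arg / AGA Arg — identical.
Synonymous differences: 2.

2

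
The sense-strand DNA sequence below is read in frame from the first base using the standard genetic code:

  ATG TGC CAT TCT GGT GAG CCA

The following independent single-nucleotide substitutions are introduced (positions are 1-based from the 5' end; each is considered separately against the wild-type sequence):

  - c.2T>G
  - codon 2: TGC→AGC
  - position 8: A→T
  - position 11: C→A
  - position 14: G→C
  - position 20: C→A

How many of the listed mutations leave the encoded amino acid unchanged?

0

Codon 1: ATG (Met) → AGG (Arg) — missense.
Codon 2: TGC (Cys) → AGC (Ser) — missense.
Codon 3: CAT (His) → CTT (Leu) — missense.
Codon 4: TCT (Ser) → TAT (Tyr) — missense.
Codon 5: GGT (Gly) → GCT (Ala) — missense.
Codon 7: CCA (Pro) → CAA (Gln) — missense.
Synonymous: 0 of 6.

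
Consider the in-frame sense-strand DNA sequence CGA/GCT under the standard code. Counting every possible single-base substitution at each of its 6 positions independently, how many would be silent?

7

Codon 1 (CGA, Arg): 4 synonymous substitutions.
Codon 2 (GCT, Ala): 3 synonymous substitutions.
Total: 4 + 3 = 7.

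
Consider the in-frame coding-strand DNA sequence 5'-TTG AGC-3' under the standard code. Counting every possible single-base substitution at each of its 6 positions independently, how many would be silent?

Codon 1 (TTG, Leu): 2 synonymous substitutions.
Codon 2 (AGC, Ser): 1 synonymous substitution.
Total: 2 + 1 = 3.

3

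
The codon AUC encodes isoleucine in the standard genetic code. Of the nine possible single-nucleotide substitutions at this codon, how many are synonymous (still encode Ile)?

Position 1: none → 0 synonymous.
Position 2: none → 0 synonymous.
Position 3: AUU, AUA → 2 synonymous.
Total: 0 + 0 + 2 = 2.

2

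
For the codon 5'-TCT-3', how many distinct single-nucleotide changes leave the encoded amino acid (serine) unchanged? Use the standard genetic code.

Position 1: none → 0 synonymous.
Position 2: none → 0 synonymous.
Position 3: TCC, TCA, TCG → 3 synonymous.
Total: 0 + 0 + 3 = 3.

3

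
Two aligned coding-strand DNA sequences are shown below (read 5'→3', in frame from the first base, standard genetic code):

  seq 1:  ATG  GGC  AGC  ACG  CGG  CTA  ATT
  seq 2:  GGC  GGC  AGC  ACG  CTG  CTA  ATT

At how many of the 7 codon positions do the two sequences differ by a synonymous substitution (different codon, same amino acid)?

Codon 1: ATG Met / GGC Gly — nonsynonymous.
Codon 2: GGC Gly / GGC Gly — identical.
Codon 3: AGC Ser / AGC Ser — identical.
Codon 4: ACG Thr / ACG Thr — identical.
Codon 5: CGG Arg / CTG Leu — nonsynonymous.
Codon 6: CTA Leu / CTA Leu — identical.
Codon 7: ATT Ile / ATT Ile — identical.
Synonymous differences: 0.

0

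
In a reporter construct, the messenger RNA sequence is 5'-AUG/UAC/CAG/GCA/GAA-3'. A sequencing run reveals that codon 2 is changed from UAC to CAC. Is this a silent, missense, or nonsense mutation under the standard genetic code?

Position 4 falls in codon 2: UAC → Tyr.
After the substitution the codon is CAC → His.
Tyr ≠ His, so this is a missense mutation.

missense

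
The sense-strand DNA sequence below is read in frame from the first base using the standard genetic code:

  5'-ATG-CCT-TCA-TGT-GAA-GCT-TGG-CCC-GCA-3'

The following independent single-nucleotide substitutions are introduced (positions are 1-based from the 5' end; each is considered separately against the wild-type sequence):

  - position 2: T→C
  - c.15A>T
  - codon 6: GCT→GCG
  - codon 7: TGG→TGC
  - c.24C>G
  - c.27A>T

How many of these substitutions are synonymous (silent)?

3

Codon 1: ATG (Met) → ACG (Thr) — missense.
Codon 5: GAA (Glu) → GAT (Asp) — missense.
Codon 6: GCT (Ala) → GCG (Ala) — synonymous.
Codon 7: TGG (Trp) → TGC (Cys) — missense.
Codon 8: CCC (Pro) → CCG (Pro) — synonymous.
Codon 9: GCA (Ala) → GCT (Ala) — synonymous.
Synonymous: 3 of 6.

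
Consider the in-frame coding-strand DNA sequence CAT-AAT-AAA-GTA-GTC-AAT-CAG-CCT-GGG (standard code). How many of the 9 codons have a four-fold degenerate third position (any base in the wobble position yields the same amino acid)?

Codon 1 CAT (His): third position 2-fold.
Codon 2 AAT (Asn): third position 2-fold.
Codon 3 AAA (Lys): third position 2-fold.
Codon 4 GTA (Val): third position 4-fold.
Codon 5 GTC (Val): third position 4-fold.
Codon 6 AAT (Asn): third position 2-fold.
Codon 7 CAG (Gln): third position 2-fold.
Codon 8 CCT (Pro): third position 4-fold.
Codon 9 GGG (Gly): third position 4-fold.
Four-fold degenerate third positions: 4.

4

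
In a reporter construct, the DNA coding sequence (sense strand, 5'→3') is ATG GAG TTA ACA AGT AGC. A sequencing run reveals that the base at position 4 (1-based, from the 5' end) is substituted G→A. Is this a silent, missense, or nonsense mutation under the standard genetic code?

Position 4 falls in codon 2: GAG → Glu.
After the substitution the codon is AAG → Lys.
Glu ≠ Lys, so this is a missense mutation.

missense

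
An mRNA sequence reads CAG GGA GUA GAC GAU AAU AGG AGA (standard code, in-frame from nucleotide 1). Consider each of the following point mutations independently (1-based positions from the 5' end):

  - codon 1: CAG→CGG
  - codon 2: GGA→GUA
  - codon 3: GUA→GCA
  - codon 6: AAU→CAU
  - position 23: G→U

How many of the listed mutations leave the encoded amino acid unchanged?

Codon 1: CAG (Gln) → CGG (Arg) — missense.
Codon 2: GGA (Gly) → GUA (Val) — missense.
Codon 3: GUA (Val) → GCA (Ala) — missense.
Codon 6: AAU (Asn) → CAU (His) — missense.
Codon 8: AGA (Arg) → AUA (Ile) — missense.
Synonymous: 0 of 5.

0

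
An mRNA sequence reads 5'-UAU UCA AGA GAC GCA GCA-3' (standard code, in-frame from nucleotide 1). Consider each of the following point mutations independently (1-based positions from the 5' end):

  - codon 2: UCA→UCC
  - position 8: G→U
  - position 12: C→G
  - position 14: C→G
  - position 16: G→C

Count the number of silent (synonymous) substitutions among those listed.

1

Codon 2: UCA (Ser) → UCC (Ser) — synonymous.
Codon 3: AGA (Arg) → AUA (Ile) — missense.
Codon 4: GAC (Asp) → GAG (Glu) — missense.
Codon 5: GCA (Ala) → GGA (Gly) — missense.
Codon 6: GCA (Ala) → CCA (Pro) — missense.
Synonymous: 1 of 5.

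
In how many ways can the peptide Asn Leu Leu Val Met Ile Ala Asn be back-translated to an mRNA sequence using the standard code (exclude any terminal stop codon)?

Asn: 2 codons.
Leu: 6 codons.
Leu: 6 codons.
Val: 4 codons.
Met: 1 codon.
Ile: 3 codons.
Ala: 4 codons.
Asn: 2 codons.
2 × 6 × 6 × 4 × 1 × 3 × 4 × 2 = 6912.

6912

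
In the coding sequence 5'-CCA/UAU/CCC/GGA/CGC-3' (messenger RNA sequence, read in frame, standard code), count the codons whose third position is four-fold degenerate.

4

Codon 1 CCA (Pro): third position 4-fold.
Codon 2 UAU (Tyr): third position 2-fold.
Codon 3 CCC (Pro): third position 4-fold.
Codon 4 GGA (Gly): third position 4-fold.
Codon 5 CGC (Arg): third position 4-fold.
Four-fold degenerate third positions: 4.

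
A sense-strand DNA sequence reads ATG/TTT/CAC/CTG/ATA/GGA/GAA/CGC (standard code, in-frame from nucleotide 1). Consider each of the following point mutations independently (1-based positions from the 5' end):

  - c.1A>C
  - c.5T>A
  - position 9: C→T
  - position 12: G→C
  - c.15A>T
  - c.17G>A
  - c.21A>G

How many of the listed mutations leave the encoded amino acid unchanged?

4

Codon 1: ATG (Met) → CTG (Leu) — missense.
Codon 2: TTT (Phe) → TAT (Tyr) — missense.
Codon 3: CAC (His) → CAT (His) — synonymous.
Codon 4: CTG (Leu) → CTC (Leu) — synonymous.
Codon 5: ATA (Ile) → ATT (Ile) — synonymous.
Codon 6: GGA (Gly) → GAA (Glu) — missense.
Codon 7: GAA (Glu) → GAG (Glu) — synonymous.
Synonymous: 4 of 7.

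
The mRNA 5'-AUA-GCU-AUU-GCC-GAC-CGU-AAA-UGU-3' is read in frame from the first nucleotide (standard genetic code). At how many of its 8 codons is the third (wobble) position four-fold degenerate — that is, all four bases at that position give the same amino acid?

3

Codon 1 AUA (Ile): third position 3-fold.
Codon 2 GCU (Ala): third position 4-fold.
Codon 3 AUU (Ile): third position 3-fold.
Codon 4 GCC (Ala): third position 4-fold.
Codon 5 GAC (Asp): third position 2-fold.
Codon 6 CGU (Arg): third position 4-fold.
Codon 7 AAA (Lys): third position 2-fold.
Codon 8 UGU (Cys): third position 2-fold.
Four-fold degenerate third positions: 3.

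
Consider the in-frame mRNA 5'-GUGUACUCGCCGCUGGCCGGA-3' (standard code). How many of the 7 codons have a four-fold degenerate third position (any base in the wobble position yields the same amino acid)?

Codon 1 GUG (Val): third position 4-fold.
Codon 2 UAC (Tyr): third position 2-fold.
Codon 3 UCG (Ser): third position 4-fold.
Codon 4 CCG (Pro): third position 4-fold.
Codon 5 CUG (Leu): third position 4-fold.
Codon 6 GCC (Ala): third position 4-fold.
Codon 7 GGA (Gly): third position 4-fold.
Four-fold degenerate third positions: 6.

6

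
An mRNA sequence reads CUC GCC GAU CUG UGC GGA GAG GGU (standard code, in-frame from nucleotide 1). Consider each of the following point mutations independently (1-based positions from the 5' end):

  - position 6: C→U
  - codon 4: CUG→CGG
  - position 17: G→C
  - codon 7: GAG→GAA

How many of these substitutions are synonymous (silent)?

2

Codon 2: GCC (Ala) → GCU (Ala) — synonymous.
Codon 4: CUG (Leu) → CGG (Arg) — missense.
Codon 6: GGA (Gly) → GCA (Ala) — missense.
Codon 7: GAG (Glu) → GAA (Glu) — synonymous.
Synonymous: 2 of 4.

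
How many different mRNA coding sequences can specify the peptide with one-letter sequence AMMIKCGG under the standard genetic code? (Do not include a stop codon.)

768

Ala: 4 codons.
Met: 1 codon.
Met: 1 codon.
Ile: 3 codons.
Lys: 2 codons.
Cys: 2 codons.
Gly: 4 codons.
Gly: 4 codons.
4 × 1 × 1 × 3 × 2 × 2 × 4 × 4 = 768.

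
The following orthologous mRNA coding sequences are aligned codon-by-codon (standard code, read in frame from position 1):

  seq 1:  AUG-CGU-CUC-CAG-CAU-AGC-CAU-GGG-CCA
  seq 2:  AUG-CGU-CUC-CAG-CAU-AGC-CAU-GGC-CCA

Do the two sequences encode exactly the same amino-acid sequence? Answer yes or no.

yes

Codon 1: AUG Met / AUG Met — identical.
Codon 2: CGU Arg / CGU Arg — identical.
Codon 3: CUC Leu / CUC Leu — identical.
Codon 4: CAG Gln / CAG Gln — identical.
Codon 5: CAU His / CAU His — identical.
Codon 6: AGC Ser / AGC Ser — identical.
Codon 7: CAU His / CAU His — identical.
Codon 8: GGG Gly / GGC Gly — synonymous.
Codon 9: CCA Pro / CCA Pro — identical.
Nonsynonymous differences: 0 → same protein.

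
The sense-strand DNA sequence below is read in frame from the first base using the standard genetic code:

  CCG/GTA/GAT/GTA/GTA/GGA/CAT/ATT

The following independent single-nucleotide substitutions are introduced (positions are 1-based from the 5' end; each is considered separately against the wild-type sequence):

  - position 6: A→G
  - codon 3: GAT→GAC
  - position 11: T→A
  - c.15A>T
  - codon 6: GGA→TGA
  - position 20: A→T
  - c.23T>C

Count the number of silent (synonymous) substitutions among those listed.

3

Codon 2: GTA (Val) → GTG (Val) — synonymous.
Codon 3: GAT (Asp) → GAC (Asp) — synonymous.
Codon 4: GTA (Val) → GAA (Glu) — missense.
Codon 5: GTA (Val) → GTT (Val) — synonymous.
Codon 6: GGA (Gly) → TGA (Stop) — nonsense.
Codon 7: CAT (His) → CTT (Leu) — missense.
Codon 8: ATT (Ile) → ACT (Thr) — missense.
Synonymous: 3 of 7.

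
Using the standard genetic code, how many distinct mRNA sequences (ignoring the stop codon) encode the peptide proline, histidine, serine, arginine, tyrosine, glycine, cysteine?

Pro: 4 codons.
His: 2 codons.
Ser: 6 codons.
Arg: 6 codons.
Tyr: 2 codons.
Gly: 4 codons.
Cys: 2 codons.
4 × 2 × 6 × 6 × 2 × 4 × 2 = 4608.

4608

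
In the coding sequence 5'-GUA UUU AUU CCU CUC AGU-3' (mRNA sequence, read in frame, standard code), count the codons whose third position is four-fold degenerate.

Codon 1 GUA (Val): third position 4-fold.
Codon 2 UUU (Phe): third position 2-fold.
Codon 3 AUU (Ile): third position 3-fold.
Codon 4 CCU (Pro): third position 4-fold.
Codon 5 CUC (Leu): third position 4-fold.
Codon 6 AGU (Ser): third position 2-fold.
Four-fold degenerate third positions: 3.

3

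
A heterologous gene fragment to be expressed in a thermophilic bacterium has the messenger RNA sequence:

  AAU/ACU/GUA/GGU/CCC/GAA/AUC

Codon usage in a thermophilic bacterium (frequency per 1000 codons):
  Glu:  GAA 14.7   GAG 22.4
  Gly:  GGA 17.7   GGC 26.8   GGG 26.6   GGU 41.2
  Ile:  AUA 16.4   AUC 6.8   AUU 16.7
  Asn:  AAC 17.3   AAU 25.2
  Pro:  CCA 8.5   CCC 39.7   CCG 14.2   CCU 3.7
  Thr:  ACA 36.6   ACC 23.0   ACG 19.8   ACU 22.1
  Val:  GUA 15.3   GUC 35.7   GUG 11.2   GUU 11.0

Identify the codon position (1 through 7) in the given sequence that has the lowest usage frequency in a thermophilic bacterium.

7

Codon 1 AAU (Asn): 25.2 per 1000.
Codon 2 ACU (Thr): 22.1 per 1000.
Codon 3 GUA (Val): 15.3 per 1000.
Codon 4 GGU (Gly): 41.2 per 1000.
Codon 5 CCC (Pro): 39.7 per 1000.
Codon 6 GAA (Glu): 14.7 per 1000.
Codon 7 AUC (Ile): 6.8 per 1000.
Lowest frequency is 6.8 at codon 7.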